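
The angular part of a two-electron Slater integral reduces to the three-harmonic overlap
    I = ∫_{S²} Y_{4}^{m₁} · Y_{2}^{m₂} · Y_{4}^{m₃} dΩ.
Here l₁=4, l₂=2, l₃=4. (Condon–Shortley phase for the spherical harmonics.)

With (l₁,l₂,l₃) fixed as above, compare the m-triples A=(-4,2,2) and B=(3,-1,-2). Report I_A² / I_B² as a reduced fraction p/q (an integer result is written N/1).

l's match ⇒ only the (l;m) 3-j factors differ between A and B.
A: triangle coeff Δ(4,2,4) = 1/13860; Σ_t [2,2]: t=2:+1/2880 = 1/2880; (3j)²=2/165 [(4 2 4; -4 2 2)], sign=+1
B: triangle coeff Δ(4,2,4) = 1/13860; Σ_t [0,1]: t=0:+1/240 t=1:−1/1440 = 1/288; (3j)²=5/132 [(4 2 4; 3 -1 -2)], sign=+1
I_A²/I_B² = (2/165)/(5/132) = 8/25

8/25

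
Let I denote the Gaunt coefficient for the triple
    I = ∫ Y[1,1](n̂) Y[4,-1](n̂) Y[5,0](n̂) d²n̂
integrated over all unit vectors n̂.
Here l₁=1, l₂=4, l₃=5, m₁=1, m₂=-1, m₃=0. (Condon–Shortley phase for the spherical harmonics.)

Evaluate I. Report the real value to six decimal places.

0.155288

Rules hold: Σm=0, L=10 even, 3≤5≤5.
N = 3·9·11 = 297
Δ = 0!·2!·8!/11! = 1/495
Racah Σ t=0..0: t=0:+1/576 = 1/576
⇒ 3j(1 4 5; 0 0 0)² = 5/99, sgn -1
Racah Σ t=0..0: t=0:+1/1440 = 1/1440
⇒ 3j(1 4 5; 1 -1 0)² = 2/99, sgn -1
4πI² = N·(3j₀)²·(3jₘ)² = 10/33
I = +1·√(0.30303/4π) = 0.15528807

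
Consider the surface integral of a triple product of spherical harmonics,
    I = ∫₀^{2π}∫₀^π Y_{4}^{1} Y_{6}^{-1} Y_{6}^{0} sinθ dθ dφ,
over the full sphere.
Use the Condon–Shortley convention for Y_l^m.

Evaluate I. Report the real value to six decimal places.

-0.043721

m-sum 0 ✓  L=16 even ✓  2≤6≤10 ✓
Π(2lᵢ+1) = 9×13×13 = 1521
triangle coeff Δ(4,6,6) = 1/15315300
Σ_t [0,4]: t=0:+1/829440 t=1:−1/25920 t=2:+1/9216 t=3:−1/25920 t=4:+1/829440 = 7/207360
(3j)²=28/2431 [(4 6 6; 0 0 0)], sign=+1
Σ_t [0,3]: t=0:+1/103680 t=1:−1/13824 t=2:+1/17280 t=3:−1/207360 = -1/103680
(3j)²=10/7293 [(4 6 6; 1 -1 0)], sign=-1
⇒ 4πI² = 840/34969
I = (-1)√(840/34969/(4π)) = -0.04372130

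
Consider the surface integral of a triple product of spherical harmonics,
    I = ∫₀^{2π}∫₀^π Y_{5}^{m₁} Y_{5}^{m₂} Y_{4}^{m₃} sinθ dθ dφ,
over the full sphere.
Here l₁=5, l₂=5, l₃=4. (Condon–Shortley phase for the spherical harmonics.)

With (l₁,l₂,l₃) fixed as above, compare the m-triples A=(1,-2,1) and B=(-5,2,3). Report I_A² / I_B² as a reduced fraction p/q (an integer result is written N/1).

5/6

l's match ⇒ only the (l;m) 3-j factors differ between A and B.
A: triangle coeff Δ(5,5,4) = 1/3153150; Σ_t [0,3]: t=0:+1/103680 t=1:−1/2880 t=2:+1/1152 t=3:−1/5184 = 7/20736; (3j)²=35/2574 [(5 5 4; 1 -2 1)], sign=-1
B: triangle coeff Δ(5,5,4) = 1/3153150; Σ_t [6,6]: t=6:+1/103680 = 1/103680; (3j)²=7/429 [(5 5 4; -5 2 3)], sign=-1
I_A²/I_B² = (35/2574)/(7/429) = 5/6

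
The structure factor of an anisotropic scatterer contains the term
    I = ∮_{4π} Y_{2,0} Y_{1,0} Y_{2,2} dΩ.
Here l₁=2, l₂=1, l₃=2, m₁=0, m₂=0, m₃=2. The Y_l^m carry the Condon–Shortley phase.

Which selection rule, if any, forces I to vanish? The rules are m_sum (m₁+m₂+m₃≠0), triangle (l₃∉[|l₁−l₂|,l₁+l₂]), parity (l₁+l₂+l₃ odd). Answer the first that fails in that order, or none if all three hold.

m_sum

m₁+m₂+m₃ = 0 + 0 + 2 = 2  ✗
triangle: |2−1|=1 ≤ l₃=2 ≤ 2+1=3
parity: l₁+l₂+l₃ = 5 is odd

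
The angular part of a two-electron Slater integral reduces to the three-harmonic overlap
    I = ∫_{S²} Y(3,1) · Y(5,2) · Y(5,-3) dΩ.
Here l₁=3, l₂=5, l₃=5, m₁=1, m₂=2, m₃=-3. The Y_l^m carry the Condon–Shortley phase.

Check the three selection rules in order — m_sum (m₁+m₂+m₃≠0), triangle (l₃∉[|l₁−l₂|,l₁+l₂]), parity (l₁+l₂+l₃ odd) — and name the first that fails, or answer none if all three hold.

m₁+m₂+m₃ = 1 + 2 − 3 = 0  ✓
triangle: |3−5|=2 ≤ l₃=5 ≤ 3+5=8  ✓
parity: l₁+l₂+l₃ = 13 is odd  ✗

parity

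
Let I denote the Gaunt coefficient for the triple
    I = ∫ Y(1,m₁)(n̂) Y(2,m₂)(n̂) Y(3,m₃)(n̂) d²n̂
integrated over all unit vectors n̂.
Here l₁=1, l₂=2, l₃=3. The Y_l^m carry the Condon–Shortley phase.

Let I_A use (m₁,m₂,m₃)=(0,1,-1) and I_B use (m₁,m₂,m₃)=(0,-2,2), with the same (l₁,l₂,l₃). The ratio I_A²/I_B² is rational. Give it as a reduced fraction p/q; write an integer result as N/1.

Same 1,2,3: normalisation and zero-m 3j drop out of the ratio.
A: Δ: 0! 2! 4! / 7! → 1/105; sum: t=0:+1/6 = 1/6; 3j²(1 2 3; 0 1 -1) = Δ·Π!·Σ² = 8/105  (sign +1)
B: Δ: 0! 2! 4! / 7! → 1/105; sum: t=0:+1/24 = 1/24; 3j²(1 2 3; 0 -2 2) = Δ·Π!·Σ² = 1/21  (sign -1)
I_A²/I_B² = (8/105)/(1/21) = 8/5

8/5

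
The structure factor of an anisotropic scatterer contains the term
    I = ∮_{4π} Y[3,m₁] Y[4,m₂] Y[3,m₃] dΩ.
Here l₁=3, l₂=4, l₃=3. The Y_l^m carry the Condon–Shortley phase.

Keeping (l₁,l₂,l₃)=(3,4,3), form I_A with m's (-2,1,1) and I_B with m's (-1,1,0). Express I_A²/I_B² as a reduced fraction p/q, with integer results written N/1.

Same 3,4,3: normalisation and zero-m 3j drop out of the ratio.
A: Δ: 4! 2! 4! / 11! → 1/34650; sum: t=3:−1/48 t=4:+1/144 = -1/72; 3j²(3 4 3; -2 1 1) = Δ·Π!·Σ² = 16/693  (sign -1)
B: Δ: 4! 2! 4! / 11! → 1/34650; sum: t=2:+1/48 t=3:−1/24 t=4:+1/288 = -5/288; 3j²(3 4 3; -1 1 0) = Δ·Π!·Σ² = 5/462  (sign +1)
I_A²/I_B² = (16/693)/(5/462) = 32/15

32/15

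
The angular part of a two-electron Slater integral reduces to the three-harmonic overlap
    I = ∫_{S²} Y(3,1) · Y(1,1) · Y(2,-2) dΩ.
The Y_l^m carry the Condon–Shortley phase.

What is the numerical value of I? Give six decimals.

Rules hold: Σm=0, L=6 even, 2≤2≤4.
N = 7·3·5 = 105
Δ = 2!·4!·0!/7! = 1/105
Racah Σ t=1..1: t=1:−1/4 = -1/4
⇒ 3j(3 1 2; 0 0 0)² = 3/35, sgn -1
Racah Σ t=2..2: t=2:+1/48 = 1/48
⇒ 3j(3 1 2; 1 1 -2)² = 1/105, sgn +1
4πI² = N·(3j₀)²·(3jₘ)² = 3/35
I = -1·√(0.0857143/4π) = -0.08258890

-0.082589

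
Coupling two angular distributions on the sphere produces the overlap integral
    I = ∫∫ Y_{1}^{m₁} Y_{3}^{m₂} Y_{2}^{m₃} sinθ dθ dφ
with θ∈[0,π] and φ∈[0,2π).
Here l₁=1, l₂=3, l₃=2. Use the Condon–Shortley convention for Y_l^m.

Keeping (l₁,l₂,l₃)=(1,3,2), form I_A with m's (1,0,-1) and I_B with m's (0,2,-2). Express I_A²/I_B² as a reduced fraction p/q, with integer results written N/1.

Shared (l₁,l₂,l₃)=(1,3,2): N and (l;000)² cancel in I_A²/I_B².
A: Δ = 2!·0!·4!/7! = 1/105; Racah Σ t=0..0: t=0:+1/12 = 1/12; ⇒ 3j(1 3 2; 1 0 -1)² = 1/35, sgn -1
B: Δ = 2!·0!·4!/7! = 1/105; Racah Σ t=1..1: t=1:−1/24 = -1/24; ⇒ 3j(1 3 2; 0 2 -2)² = 1/21, sgn -1
I_A²/I_B² = (1/35)/(1/21) = 3/5

3/5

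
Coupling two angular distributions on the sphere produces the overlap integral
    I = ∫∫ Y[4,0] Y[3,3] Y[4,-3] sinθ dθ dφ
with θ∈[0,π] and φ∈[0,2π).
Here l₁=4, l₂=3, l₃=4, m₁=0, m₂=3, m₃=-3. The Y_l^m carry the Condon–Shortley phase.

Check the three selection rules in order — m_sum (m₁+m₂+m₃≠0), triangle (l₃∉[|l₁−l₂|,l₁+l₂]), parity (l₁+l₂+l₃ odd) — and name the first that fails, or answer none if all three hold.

parity

azimuthal sum: 0 + 3 − 3 = 0  ✓
1 ≤ 4 ≤ 7 (triangle on l)  ✓
L = 4 + 3 + 4 = 11 (odd)  ✗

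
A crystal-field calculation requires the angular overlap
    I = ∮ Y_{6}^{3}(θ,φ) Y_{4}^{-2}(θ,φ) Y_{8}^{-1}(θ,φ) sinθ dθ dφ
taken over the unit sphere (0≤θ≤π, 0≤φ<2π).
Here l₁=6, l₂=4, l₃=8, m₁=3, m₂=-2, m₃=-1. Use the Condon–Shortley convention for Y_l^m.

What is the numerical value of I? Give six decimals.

Checks pass: Σm=0; 18 even; l₃=8∈[2,10].
(2·6+1)(2·4+1)(2·8+1) = 1989
Δ: 2! 10! 6! / 19! → 1/23279256
sum: t=0:+1/1658880 t=1:−1/518400 t=2:+1/1658880 = -1/1382400
3j²(6 4 8; 0 0 0) = Δ·Π!·Σ² = 504/46189  (sign -1)
sum: t=0:+1/2903040 t=1:−1/9676800 t=2:+1/522547200 = 127/522547200
3j²(6 4 8; 3 -2 -1) = Δ·Π!·Σ² = 16129/1108536  (sign -1)
combine: 4πI² = 1989·504/46189·16129/1108536 = 3048381/9653501
take √, sign +1: I = 0.15852117

0.158521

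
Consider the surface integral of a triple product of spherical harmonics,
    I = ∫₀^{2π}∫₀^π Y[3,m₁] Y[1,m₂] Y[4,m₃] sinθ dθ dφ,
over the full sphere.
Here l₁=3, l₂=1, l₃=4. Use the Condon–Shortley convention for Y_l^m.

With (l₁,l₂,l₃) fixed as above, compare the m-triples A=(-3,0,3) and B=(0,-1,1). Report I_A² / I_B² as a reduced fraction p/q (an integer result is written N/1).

7/10

l's match ⇒ only the (l;m) 3-j factors differ between A and B.
A: triangle coeff Δ(3,1,4) = 1/252; Σ_t [0,0]: t=0:+1/720 = 1/720; (3j)²=1/36 [(3 1 4; -3 0 3)], sign=-1
B: triangle coeff Δ(3,1,4) = 1/252; Σ_t [0,0]: t=0:+1/72 = 1/72; (3j)²=5/126 [(3 1 4; 0 -1 1)], sign=-1
I_A²/I_B² = (1/36)/(5/126) = 7/10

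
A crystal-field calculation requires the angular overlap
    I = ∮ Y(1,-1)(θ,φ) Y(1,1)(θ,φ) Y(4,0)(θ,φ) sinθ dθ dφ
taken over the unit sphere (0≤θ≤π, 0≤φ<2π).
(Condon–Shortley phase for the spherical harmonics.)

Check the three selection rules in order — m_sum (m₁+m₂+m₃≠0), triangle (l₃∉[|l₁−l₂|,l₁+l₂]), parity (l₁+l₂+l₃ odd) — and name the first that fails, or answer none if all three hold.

triangle

m₁+m₂+m₃ = -1 + 1 + 0 = 0  ✓
triangle: |1−1|=0 ≤ l₃=4 ≤ 1+1=2  ✗
parity: l₁+l₂+l₃ = 6 is even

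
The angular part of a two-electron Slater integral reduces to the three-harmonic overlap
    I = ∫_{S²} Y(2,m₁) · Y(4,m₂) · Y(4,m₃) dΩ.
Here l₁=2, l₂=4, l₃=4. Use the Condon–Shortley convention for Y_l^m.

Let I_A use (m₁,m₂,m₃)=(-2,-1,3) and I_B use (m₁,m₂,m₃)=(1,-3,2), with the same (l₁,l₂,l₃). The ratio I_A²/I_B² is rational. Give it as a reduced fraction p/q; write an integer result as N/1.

18/25

Shared (l₁,l₂,l₃)=(2,4,4): N and (l;000)² cancel in I_A²/I_B².
A: Δ = 2!·2!·6!/11! = 1/13860; Racah Σ t=2..2: t=2:+1/480 = 1/480; ⇒ 3j(2 4 4; -2 -1 3)² = 3/110, sgn -1
B: Δ = 2!·2!·6!/11! = 1/13860; Racah Σ t=0..1: t=0:+1/240 t=1:−1/1440 = 1/288; ⇒ 3j(2 4 4; 1 -3 2)² = 5/132, sgn +1
I_A²/I_B² = (3/110)/(5/132) = 18/25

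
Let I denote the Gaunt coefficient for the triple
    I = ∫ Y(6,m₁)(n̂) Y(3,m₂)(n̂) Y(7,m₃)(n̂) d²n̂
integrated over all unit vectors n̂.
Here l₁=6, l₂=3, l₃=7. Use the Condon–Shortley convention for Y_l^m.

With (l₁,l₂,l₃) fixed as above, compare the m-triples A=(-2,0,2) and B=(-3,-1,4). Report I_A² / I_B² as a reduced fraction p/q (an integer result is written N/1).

Same 6,3,7: normalisation and zero-m 3j drop out of the ratio.
A: Δ: 2! 10! 4! / 17! → 1/2042040; sum: t=0:+1/967680 t=1:−1/120960 t=2:+1/207360 = -1/414720; 3j²(6 3 7; -2 0 2) = Δ·Π!·Σ² = 21/4862  (sign +1)
B: Δ: 2! 10! 4! / 17! → 1/2042040; sum: t=0:+1/2903040 t=1:−1/483840 t=2:+1/1451520 = -1/967680; 3j²(6 3 7; -3 -1 4) = Δ·Π!·Σ² = 81/6188  (sign +1)
I_A²/I_B² = (21/4862)/(81/6188) = 98/297

98/297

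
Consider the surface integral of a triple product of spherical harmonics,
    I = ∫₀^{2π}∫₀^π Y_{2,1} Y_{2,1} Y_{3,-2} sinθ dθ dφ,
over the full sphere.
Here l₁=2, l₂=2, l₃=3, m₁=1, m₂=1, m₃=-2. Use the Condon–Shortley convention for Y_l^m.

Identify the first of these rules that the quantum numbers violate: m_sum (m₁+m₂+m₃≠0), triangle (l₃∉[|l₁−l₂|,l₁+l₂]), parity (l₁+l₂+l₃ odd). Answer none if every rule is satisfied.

azimuthal sum: 1 + 1 − 2 = 0  ✓
0 ≤ 3 ≤ 4 (triangle on l)  ✓
L = 2 + 2 + 3 = 7 (odd)  ✗

parity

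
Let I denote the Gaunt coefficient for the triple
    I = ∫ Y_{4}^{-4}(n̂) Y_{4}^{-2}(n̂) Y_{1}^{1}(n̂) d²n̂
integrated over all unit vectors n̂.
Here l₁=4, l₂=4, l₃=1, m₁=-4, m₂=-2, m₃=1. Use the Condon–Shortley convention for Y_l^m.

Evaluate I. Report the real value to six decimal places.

-4 − 2 + 1 = -5 ≠ 0: azimuthal integral kills it; I = 0

0.000000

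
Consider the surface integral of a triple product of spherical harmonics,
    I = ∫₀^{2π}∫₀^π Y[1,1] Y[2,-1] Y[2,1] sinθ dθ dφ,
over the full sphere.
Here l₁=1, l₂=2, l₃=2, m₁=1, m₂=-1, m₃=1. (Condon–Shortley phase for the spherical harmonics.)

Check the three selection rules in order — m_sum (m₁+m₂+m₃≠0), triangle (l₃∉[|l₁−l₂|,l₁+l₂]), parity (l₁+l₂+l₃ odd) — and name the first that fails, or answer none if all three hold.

m_sum

azimuthal sum: 1 − 1 + 1 = 1  ✗
1 ≤ 2 ≤ 3 (triangle on l)
L = 1 + 2 + 2 = 5 (odd)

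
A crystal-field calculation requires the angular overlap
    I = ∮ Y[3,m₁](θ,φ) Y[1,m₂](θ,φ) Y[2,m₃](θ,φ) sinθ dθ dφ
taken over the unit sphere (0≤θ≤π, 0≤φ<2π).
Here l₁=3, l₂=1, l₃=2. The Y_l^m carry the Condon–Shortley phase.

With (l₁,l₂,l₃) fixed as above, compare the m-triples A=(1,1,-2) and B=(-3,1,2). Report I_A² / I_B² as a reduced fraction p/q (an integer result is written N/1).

1/15

Same 3,1,2: normalisation and zero-m 3j drop out of the ratio.
A: Δ: 2! 4! 0! / 7! → 1/105; sum: t=2:+1/48 = 1/48; 3j²(3 1 2; 1 1 -2) = Δ·Π!·Σ² = 1/105  (sign +1)
B: Δ: 2! 4! 0! / 7! → 1/105; sum: t=2:+1/48 = 1/48; 3j²(3 1 2; -3 1 2) = Δ·Π!·Σ² = 1/7  (sign +1)
I_A²/I_B² = (1/105)/(1/7) = 1/15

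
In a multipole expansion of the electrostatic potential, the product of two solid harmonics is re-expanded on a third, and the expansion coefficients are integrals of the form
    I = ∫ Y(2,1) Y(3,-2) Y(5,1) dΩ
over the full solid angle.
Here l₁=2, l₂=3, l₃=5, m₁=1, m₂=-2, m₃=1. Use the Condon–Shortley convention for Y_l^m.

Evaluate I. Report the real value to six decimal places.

m-sum 0 ✓  L=10 even ✓  1≤5≤5 ✓
Π(2lᵢ+1) = 5×7×11 = 385
triangle coeff Δ(2,3,5) = 1/2310
Σ_t [0,0]: t=0:+1/144 = 1/144
(3j)²=10/231 [(2 3 5; 0 0 0)], sign=-1
Σ_t [0,0]: t=0:+1/720 = 1/720
(3j)²=4/385 [(2 3 5; 1 -2 1)], sign=+1
⇒ 4πI² = 40/231
I = (-1)√(40/231/(4π)) = -0.11738675

-0.117387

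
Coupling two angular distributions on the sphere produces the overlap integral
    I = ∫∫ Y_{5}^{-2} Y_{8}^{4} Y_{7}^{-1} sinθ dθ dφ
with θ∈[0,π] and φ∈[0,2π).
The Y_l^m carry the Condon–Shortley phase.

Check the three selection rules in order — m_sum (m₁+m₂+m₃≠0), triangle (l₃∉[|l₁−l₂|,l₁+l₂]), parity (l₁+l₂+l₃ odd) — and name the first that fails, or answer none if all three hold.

m_sum

m₁+m₂+m₃ = -2 + 4 − 1 = 1  ✗
triangle: |5−8|=3 ≤ l₃=7 ≤ 5+8=13
parity: l₁+l₂+l₃ = 20 is even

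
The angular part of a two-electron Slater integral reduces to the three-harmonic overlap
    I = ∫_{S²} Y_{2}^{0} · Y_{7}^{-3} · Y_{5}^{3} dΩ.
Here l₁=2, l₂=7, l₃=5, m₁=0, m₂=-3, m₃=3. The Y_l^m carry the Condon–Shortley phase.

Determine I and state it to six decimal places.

Rules hold: Σm=0, L=14 even, 5≤5≤9.
N = 5·15·11 = 825
Δ = 4!·0!·10!/15! = 1/15015
Racah Σ t=2..2: t=2:+1/57600 = 1/57600
⇒ 3j(2 7 5; 0 0 0)² = 21/715, sgn -1
Racah Σ t=2..2: t=2:+1/322560 = 1/322560
⇒ 3j(2 7 5; 0 -3 3)² = 18/1001, sgn +1
4πI² = N·(3j₀)²·(3jₘ)² = 810/1859
I = -1·√(0.435718/4π) = -0.18620781

-0.186208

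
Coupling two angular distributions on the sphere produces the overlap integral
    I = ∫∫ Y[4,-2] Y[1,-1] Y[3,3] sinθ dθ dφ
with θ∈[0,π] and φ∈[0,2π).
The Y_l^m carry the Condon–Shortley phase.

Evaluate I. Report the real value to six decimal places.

m-sum 0 ✓  L=8 even ✓  3≤3≤5 ✓
Π(2lᵢ+1) = 9×3×7 = 189
triangle coeff Δ(4,1,3) = 1/252
Σ_t [1,1]: t=1:−1/36 = -1/36
(3j)²=4/63 [(4 1 3; 0 0 0)], sign=+1
Σ_t [0,0]: t=0:+1/1440 = 1/1440
(3j)²=1/252 [(4 1 3; -2 -1 3)], sign=+1
⇒ 4πI² = 1/21
I = (+1)√(1/21/(4π)) = 0.06155813

0.061558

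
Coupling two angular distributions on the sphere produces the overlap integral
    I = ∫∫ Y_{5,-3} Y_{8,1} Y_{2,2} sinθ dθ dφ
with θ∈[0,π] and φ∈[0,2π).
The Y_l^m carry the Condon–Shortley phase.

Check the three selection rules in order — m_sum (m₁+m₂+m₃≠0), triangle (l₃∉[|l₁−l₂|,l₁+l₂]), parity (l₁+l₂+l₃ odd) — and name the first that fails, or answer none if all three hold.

azimuthal sum: -3 + 1 + 2 = 0  ✓
3 ≤ 2 ≤ 13 (triangle on l)  ✗
L = 5 + 8 + 2 = 15 (odd)

triangle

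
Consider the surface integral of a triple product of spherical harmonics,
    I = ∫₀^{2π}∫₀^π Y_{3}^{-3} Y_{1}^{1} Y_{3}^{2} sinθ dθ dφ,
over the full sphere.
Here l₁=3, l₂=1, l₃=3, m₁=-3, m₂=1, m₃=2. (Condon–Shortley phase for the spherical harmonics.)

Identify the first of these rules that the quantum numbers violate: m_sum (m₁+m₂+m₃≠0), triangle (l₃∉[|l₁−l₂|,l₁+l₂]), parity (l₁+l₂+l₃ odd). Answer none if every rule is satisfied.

parity

azimuthal sum: -3 + 1 + 2 = 0  ✓
2 ≤ 3 ≤ 4 (triangle on l)  ✓
L = 3 + 1 + 3 = 7 (odd)  ✗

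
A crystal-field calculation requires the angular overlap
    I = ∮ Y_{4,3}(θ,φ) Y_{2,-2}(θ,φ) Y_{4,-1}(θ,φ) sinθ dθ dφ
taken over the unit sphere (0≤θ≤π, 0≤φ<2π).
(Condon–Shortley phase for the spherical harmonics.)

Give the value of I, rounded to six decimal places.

0.159270

Checks pass: Σm=0; 10 even; l₃=4∈[2,6].
(2·4+1)(2·2+1)(2·4+1) = 405
Δ: 2! 6! 2! / 11! → 1/13860
sum: t=0:+1/192 t=1:−1/36 t=2:+1/192 = -5/288
3j²(4 2 4; 0 0 0) = Δ·Π!·Σ² = 20/693  (sign -1)
sum: t=0:+1/480 = 1/480
3j²(4 2 4; 3 -2 -1) = Δ·Π!·Σ² = 3/110  (sign -1)
combine: 4πI² = 405·20/693·3/110 = 270/847
take √, sign +1: I = 0.15927046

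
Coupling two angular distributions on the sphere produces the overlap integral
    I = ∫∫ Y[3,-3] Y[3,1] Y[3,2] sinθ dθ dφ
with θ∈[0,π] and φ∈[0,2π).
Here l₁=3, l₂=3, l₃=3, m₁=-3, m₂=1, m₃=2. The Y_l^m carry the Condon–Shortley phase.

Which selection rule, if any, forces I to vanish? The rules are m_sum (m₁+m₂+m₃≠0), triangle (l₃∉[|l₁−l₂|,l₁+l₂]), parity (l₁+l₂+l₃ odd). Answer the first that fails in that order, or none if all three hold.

parity

azimuthal sum: -3 + 1 + 2 = 0  ✓
0 ≤ 3 ≤ 6 (triangle on l)  ✓
L = 3 + 3 + 3 = 9 (odd)  ✗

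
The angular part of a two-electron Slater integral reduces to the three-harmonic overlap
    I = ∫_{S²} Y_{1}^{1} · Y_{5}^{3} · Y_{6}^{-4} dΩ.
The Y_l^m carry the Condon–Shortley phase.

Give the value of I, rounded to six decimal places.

0.274090

Checks pass: Σm=0; 12 even; l₃=6∈[4,6].
(2·1+1)(2·5+1)(2·6+1) = 429
Δ: 0! 2! 10! / 13! → 1/858
sum: t=0:+1/14400 = 1/14400
3j²(1 5 6; 0 0 0) = Δ·Π!·Σ² = 6/143  (sign +1)
sum: t=0:+1/161280 = 1/161280
3j²(1 5 6; 1 3 -4) = Δ·Π!·Σ² = 15/286  (sign +1)
combine: 4πI² = 429·6/143·15/286 = 135/143
take √, sign +1: I = 0.27409047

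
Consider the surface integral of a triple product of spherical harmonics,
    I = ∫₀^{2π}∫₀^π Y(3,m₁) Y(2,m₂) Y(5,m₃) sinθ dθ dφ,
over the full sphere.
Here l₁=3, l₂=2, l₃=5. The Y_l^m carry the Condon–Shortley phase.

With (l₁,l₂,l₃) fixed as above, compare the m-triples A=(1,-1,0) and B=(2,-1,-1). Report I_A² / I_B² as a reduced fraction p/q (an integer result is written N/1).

l's match ⇒ only the (l;m) 3-j factors differ between A and B.
A: triangle coeff Δ(3,2,5) = 1/2310; Σ_t [0,0]: t=0:+1/288 = 1/288; (3j)²=5/231 [(3 2 5; 1 -1 0)], sign=-1
B: triangle coeff Δ(3,2,5) = 1/2310; Σ_t [0,0]: t=0:+1/720 = 1/720; (3j)²=4/385 [(3 2 5; 2 -1 -1)], sign=+1
I_A²/I_B² = (5/231)/(4/385) = 25/12

25/12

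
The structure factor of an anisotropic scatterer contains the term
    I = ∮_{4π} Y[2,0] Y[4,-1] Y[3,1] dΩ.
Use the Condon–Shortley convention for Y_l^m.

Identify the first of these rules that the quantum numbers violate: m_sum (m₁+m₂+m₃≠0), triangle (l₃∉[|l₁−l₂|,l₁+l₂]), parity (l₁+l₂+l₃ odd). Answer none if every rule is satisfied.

parity

azimuthal sum: 0 − 1 + 1 = 0  ✓
2 ≤ 3 ≤ 6 (triangle on l)  ✓
L = 2 + 4 + 3 = 9 (odd)  ✗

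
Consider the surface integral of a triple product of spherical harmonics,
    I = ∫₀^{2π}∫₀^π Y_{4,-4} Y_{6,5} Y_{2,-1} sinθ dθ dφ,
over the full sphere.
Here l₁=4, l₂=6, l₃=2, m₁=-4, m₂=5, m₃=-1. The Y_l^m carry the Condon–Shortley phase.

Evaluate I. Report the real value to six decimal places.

-0.204295

Rules hold: Σm=0, L=12 even, 2≤2≤10.
N = 9·13·5 = 585
Δ = 8!·0!·4!/13! = 1/6435
Racah Σ t=4..4: t=4:+1/2304 = 1/2304
⇒ 3j(4 6 2; 0 0 0)² = 5/143, sgn +1
Racah Σ t=8..8: t=8:+1/241920 = 1/241920
⇒ 3j(4 6 2; -4 5 -1)² = 1/39, sgn -1
4πI² = N·(3j₀)²·(3jₘ)² = 75/143
I = -1·√(0.524476/4π) = -0.20429497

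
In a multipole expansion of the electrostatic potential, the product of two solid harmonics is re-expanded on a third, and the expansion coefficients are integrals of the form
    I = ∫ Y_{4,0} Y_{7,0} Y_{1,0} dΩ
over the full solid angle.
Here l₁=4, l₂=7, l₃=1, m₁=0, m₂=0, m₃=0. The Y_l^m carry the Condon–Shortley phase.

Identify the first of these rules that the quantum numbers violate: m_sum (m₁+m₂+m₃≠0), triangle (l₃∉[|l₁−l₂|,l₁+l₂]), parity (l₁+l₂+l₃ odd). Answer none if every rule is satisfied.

triangle

m₁+m₂+m₃ = 0 + 0 + 0 = 0  ✓
triangle: |4−7|=3 ≤ l₃=1 ≤ 4+7=11  ✗
parity: l₁+l₂+l₃ = 12 is even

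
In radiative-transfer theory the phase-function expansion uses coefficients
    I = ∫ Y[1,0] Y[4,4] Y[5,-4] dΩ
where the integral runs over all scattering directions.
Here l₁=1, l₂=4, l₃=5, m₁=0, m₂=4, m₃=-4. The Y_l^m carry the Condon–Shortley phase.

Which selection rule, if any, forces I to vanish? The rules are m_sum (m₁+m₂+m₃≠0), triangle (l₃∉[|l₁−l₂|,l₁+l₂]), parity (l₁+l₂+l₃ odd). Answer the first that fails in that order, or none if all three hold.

none

m₁+m₂+m₃ = 0 + 4 − 4 = 0  ✓
triangle: |1−4|=3 ≤ l₃=5 ≤ 1+4=5  ✓
parity: l₁+l₂+l₃ = 10 is even  ✓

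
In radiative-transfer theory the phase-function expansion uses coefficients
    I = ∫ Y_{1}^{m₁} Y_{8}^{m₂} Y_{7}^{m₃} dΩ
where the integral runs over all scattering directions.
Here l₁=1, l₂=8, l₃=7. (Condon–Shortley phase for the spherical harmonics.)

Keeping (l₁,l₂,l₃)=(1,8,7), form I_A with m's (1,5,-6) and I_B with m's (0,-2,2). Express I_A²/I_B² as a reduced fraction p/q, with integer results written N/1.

Shared (l₁,l₂,l₃)=(1,8,7): N and (l;000)² cancel in I_A²/I_B².
A: Δ = 2!·0!·14!/17! = 1/2040; Racah Σ t=0..0: t=0:+1/12454041600 = 1/12454041600; ⇒ 3j(1 8 7; 1 5 -6)² = 1/680, sgn -1
B: Δ = 2!·0!·14!/17! = 1/2040; Racah Σ t=1..1: t=1:−1/43545600 = -1/43545600; ⇒ 3j(1 8 7; 0 -2 2)² = 1/34, sgn +1
I_A²/I_B² = (1/680)/(1/34) = 1/20

1/20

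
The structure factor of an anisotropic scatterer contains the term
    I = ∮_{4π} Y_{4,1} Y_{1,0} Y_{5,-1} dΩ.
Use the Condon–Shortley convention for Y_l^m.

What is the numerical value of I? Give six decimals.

Rules hold: Σm=0, L=10 even, 3≤5≤5.
N = 9·3·11 = 297
Δ = 0!·8!·2!/11! = 1/495
Racah Σ t=0..0: t=0:+1/576 = 1/576
⇒ 3j(4 1 5; 0 0 0)² = 5/99, sgn -1
Racah Σ t=0..0: t=0:+1/720 = 1/720
⇒ 3j(4 1 5; 1 0 -1)² = 8/165, sgn +1
4πI² = N·(3j₀)²·(3jₘ)² = 8/11
I = -1·√(0.727273/4π) = -0.24057125

-0.240571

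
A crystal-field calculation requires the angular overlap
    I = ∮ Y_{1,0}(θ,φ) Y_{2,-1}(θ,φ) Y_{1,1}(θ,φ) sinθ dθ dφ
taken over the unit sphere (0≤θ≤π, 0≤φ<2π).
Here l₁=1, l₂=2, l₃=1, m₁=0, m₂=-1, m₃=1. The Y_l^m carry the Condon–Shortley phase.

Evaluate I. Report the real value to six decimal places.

-0.218510

m-sum 0 ✓  L=4 even ✓  1≤1≤3 ✓
Π(2lᵢ+1) = 3×5×3 = 45
triangle coeff Δ(1,2,1) = 1/30
Σ_t [1,1]: t=1:−1/1 = -1/1
(3j)²=2/15 [(1 2 1; 0 0 0)], sign=+1
Σ_t [1,1]: t=1:−1/2 = -1/2
(3j)²=1/10 [(1 2 1; 0 -1 1)], sign=-1
⇒ 4πI² = 3/5
I = (-1)√(3/5/(4π)) = -0.21850969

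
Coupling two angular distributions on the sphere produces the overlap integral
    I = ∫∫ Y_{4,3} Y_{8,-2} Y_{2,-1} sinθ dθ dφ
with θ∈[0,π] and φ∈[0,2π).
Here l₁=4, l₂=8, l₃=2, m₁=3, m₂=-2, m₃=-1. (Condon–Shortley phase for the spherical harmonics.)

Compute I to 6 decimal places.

0.000000

|4−8|≤2≤4+8 violated ⇒ I = 0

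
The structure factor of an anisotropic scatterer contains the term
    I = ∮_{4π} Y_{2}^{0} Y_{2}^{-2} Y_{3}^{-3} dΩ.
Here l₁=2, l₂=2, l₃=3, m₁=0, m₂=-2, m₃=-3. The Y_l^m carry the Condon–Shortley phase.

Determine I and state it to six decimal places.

0 − 2 − 3 = -5 ≠ 0: azimuthal integral kills it; I = 0

0.000000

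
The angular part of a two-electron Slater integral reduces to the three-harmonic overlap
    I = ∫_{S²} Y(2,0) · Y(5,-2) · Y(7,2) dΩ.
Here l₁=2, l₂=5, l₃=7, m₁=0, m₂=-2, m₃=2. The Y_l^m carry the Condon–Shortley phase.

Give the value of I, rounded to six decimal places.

0.215014

m-sum 0 ✓  L=14 even ✓  3≤7≤7 ✓
Π(2lᵢ+1) = 5×11×15 = 825
triangle coeff Δ(2,5,7) = 1/15015
Σ_t [0,0]: t=0:+1/57600 = 1/57600
(3j)²=21/715 [(2 5 7; 0 0 0)], sign=-1
Σ_t [0,0]: t=0:+1/120960 = 1/120960
(3j)²=24/1001 [(2 5 7; 0 -2 2)], sign=-1
⇒ 4πI² = 1080/1859
I = (+1)√(1080/1859/(4π)) = 0.21501425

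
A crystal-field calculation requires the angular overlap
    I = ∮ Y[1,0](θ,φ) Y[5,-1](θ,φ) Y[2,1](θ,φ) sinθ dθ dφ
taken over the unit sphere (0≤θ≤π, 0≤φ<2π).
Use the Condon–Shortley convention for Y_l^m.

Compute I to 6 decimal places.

|1−5|≤2≤1+5 violated ⇒ I = 0

0.000000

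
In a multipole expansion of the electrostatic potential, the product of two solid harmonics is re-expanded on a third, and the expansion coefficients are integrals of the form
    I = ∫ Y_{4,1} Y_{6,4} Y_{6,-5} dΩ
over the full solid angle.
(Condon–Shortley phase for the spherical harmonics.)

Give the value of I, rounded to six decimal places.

0.047465

Rules hold: Σm=0, L=16 even, 2≤6≤10.
N = 9·13·13 = 1521
Δ = 4!·4!·8!/17! = 1/15315300
Racah Σ t=0..4: t=0:+1/829440 t=1:−1/25920 t=2:+1/9216 t=3:−1/25920 t=4:+1/829440 = 7/207360
⇒ 3j(4 6 6; 0 0 0)² = 28/2431, sgn +1
Racah Σ t=2..3: t=2:+1/967680 t=3:−1/725760 = -1/2903040
⇒ 3j(4 6 6; 1 4 -5)² = 5/3094, sgn +1
4πI² = N·(3j₀)²·(3jₘ)² = 90/3179
I = +1·√(0.0283108/4π) = 0.04746473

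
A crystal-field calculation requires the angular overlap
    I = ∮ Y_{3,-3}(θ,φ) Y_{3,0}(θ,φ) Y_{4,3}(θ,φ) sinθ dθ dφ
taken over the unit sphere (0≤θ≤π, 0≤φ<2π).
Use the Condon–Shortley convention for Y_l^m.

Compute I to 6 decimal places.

0.203551

Rules hold: Σm=0, L=10 even, 0≤4≤6.
N = 7·7·9 = 441
Δ = 2!·4!·4!/11! = 1/34650
Racah Σ t=0..2: t=0:+1/72 t=1:−1/16 t=2:+1/72 = -5/144
⇒ 3j(3 3 4; 0 0 0)² = 2/77, sgn -1
Racah Σ t=2..2: t=2:+1/288 = 1/288
⇒ 3j(3 3 4; -3 0 3)² = 1/22, sgn -1
4πI² = N·(3j₀)²·(3jₘ)² = 63/121
I = +1·√(0.520661/4π) = 0.20355073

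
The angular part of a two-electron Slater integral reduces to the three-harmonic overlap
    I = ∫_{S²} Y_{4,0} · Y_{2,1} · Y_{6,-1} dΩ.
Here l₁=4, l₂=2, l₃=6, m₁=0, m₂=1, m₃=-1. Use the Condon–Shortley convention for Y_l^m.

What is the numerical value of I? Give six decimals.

Rules hold: Σm=0, L=12 even, 2≤6≤6.
N = 9·5·13 = 585
Δ = 0!·8!·4!/13! = 1/6435
Racah Σ t=0..0: t=0:+1/2304 = 1/2304
⇒ 3j(4 2 6; 0 0 0)² = 5/143, sgn +1
Racah Σ t=0..0: t=0:+1/3456 = 1/3456
⇒ 3j(4 2 6; 0 1 -1)² = 35/1287, sgn -1
4πI² = N·(3j₀)²·(3jₘ)² = 875/1573
I = -1·√(0.556262/4π) = -0.21039467

-0.210395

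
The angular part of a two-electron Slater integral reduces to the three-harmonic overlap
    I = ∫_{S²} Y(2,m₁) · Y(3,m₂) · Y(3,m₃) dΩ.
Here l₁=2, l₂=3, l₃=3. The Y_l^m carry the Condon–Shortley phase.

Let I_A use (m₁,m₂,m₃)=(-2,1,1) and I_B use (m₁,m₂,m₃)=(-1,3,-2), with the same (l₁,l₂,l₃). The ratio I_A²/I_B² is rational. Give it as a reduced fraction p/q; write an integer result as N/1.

24/25

Same 2,3,3: normalisation and zero-m 3j drop out of the ratio.
A: Δ: 2! 2! 4! / 9! → 1/3780; sum: t=2:+1/16 = 1/16; 3j²(2 3 3; -2 1 1) = Δ·Π!·Σ² = 2/35  (sign +1)
B: Δ: 2! 2! 4! / 9! → 1/3780; sum: t=2:+1/48 = 1/48; 3j²(2 3 3; -1 3 -2) = Δ·Π!·Σ² = 5/84  (sign -1)
I_A²/I_B² = (2/35)/(5/84) = 24/25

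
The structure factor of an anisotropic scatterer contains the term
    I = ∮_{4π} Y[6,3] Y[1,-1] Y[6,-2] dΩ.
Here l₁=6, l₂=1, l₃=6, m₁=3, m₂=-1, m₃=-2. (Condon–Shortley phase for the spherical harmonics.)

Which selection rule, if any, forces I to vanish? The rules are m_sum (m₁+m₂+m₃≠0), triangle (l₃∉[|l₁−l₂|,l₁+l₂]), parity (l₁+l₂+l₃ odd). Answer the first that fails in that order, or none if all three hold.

m₁+m₂+m₃ = 3 − 1 − 2 = 0  ✓
triangle: |6−1|=5 ≤ l₃=6 ≤ 6+1=7  ✓
parity: l₁+l₂+l₃ = 13 is odd  ✗

parity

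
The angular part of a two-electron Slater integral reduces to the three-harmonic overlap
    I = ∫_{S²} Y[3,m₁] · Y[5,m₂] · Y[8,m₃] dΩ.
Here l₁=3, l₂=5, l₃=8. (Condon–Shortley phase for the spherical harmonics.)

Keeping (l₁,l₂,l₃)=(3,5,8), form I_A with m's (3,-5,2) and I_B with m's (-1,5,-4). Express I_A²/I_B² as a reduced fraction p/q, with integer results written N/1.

Same 3,5,8: normalisation and zero-m 3j drop out of the ratio.
A: Δ: 0! 6! 10! / 17! → 1/136136; sum: t=0:+1/2612736000 = 1/2612736000; 3j²(3 5 8; 3 -5 2) = Δ·Π!·Σ² = 1/136136  (sign +1)
B: Δ: 0! 6! 10! / 17! → 1/136136; sum: t=0:+1/174182400 = 1/174182400; 3j²(3 5 8; -1 5 -4) = Δ·Π!·Σ² = 3/6188  (sign +1)
I_A²/I_B² = (1/136136)/(3/6188) = 1/66

1/66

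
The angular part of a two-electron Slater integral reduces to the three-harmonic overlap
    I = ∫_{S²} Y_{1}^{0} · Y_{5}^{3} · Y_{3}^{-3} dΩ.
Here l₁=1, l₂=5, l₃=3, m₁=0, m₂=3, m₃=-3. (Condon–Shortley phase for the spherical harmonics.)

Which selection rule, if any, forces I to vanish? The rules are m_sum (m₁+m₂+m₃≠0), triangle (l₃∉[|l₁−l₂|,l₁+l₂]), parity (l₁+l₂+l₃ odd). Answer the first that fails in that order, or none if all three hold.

triangle

m₁+m₂+m₃ = 0 + 3 − 3 = 0  ✓
triangle: |1−5|=4 ≤ l₃=3 ≤ 1+5=6  ✗
parity: l₁+l₂+l₃ = 9 is odd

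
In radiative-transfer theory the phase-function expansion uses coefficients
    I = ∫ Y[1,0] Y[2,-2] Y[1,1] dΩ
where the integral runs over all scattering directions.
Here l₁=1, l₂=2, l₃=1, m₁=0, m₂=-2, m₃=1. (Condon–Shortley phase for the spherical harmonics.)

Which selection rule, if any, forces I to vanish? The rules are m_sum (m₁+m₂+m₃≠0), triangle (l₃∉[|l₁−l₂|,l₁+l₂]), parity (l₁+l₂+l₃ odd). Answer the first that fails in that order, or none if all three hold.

m_sum

azimuthal sum: 0 − 2 + 1 = -1  ✗
1 ≤ 1 ≤ 3 (triangle on l)
L = 1 + 2 + 1 = 4 (even)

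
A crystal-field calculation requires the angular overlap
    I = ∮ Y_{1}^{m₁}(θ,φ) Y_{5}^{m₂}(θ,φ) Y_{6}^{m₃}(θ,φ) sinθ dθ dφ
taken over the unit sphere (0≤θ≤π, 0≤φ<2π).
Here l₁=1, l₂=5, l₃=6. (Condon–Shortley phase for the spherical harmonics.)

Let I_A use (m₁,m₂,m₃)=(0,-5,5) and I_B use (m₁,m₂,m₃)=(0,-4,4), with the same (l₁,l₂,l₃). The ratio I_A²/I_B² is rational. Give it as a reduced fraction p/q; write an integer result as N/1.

l's match ⇒ only the (l;m) 3-j factors differ between A and B.
A: triangle coeff Δ(1,5,6) = 1/858; Σ_t [0,0]: t=0:+1/3628800 = 1/3628800; (3j)²=1/78 [(1 5 6; 0 -5 5)], sign=-1
B: triangle coeff Δ(1,5,6) = 1/858; Σ_t [0,0]: t=0:+1/362880 = 1/362880; (3j)²=10/429 [(1 5 6; 0 -4 4)], sign=+1
I_A²/I_B² = (1/78)/(10/429) = 11/20

11/20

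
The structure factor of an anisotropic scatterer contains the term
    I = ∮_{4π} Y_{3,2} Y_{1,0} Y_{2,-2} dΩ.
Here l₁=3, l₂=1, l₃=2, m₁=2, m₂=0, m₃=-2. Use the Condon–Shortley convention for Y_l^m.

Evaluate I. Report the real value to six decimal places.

0.184674

m-sum 0 ✓  L=6 even ✓  2≤2≤4 ✓
Π(2lᵢ+1) = 7×3×5 = 105
triangle coeff Δ(3,1,2) = 1/105
Σ_t [1,1]: t=1:−1/4 = -1/4
(3j)²=3/35 [(3 1 2; 0 0 0)], sign=-1
Σ_t [1,1]: t=1:−1/24 = -1/24
(3j)²=1/21 [(3 1 2; 2 0 -2)], sign=-1
⇒ 4πI² = 3/7
I = (+1)√(3/7/(4π)) = 0.18467439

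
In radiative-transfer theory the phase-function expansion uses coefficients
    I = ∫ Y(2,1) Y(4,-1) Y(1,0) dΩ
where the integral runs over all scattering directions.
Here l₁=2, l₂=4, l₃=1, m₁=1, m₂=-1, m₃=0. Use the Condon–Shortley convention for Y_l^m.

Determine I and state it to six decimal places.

0.000000

|2−4|≤1≤2+4 violated ⇒ I = 0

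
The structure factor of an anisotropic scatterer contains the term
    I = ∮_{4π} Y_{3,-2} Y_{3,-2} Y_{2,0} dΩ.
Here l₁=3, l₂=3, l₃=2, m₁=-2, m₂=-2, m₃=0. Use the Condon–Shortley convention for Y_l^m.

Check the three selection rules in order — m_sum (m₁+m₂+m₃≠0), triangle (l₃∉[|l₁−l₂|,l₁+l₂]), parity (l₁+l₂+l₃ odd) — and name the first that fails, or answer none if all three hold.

m₁+m₂+m₃ = -2 − 2 + 0 = -4  ✗
triangle: |3−3|=0 ≤ l₃=2 ≤ 3+3=6
parity: l₁+l₂+l₃ = 8 is even

m_sum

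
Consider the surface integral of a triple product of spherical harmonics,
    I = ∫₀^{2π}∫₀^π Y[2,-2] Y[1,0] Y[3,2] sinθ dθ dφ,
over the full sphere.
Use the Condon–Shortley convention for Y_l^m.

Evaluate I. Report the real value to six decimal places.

0.184674

m-sum 0 ✓  L=6 even ✓  1≤3≤3 ✓
Π(2lᵢ+1) = 5×3×7 = 105
triangle coeff Δ(2,1,3) = 1/105
Σ_t [0,0]: t=0:+1/4 = 1/4
(3j)²=3/35 [(2 1 3; 0 0 0)], sign=-1
Σ_t [0,0]: t=0:+1/24 = 1/24
(3j)²=1/21 [(2 1 3; -2 0 2)], sign=-1
⇒ 4πI² = 3/7
I = (+1)√(3/7/(4π)) = 0.18467439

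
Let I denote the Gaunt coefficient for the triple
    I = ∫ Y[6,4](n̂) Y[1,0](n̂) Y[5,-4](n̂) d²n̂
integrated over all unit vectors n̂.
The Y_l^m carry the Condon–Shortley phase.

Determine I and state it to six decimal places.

m-sum 0 ✓  L=12 even ✓  5≤5≤7 ✓
Π(2lᵢ+1) = 13×3×11 = 429
triangle coeff Δ(6,1,5) = 1/858
Σ_t [1,1]: t=1:−1/14400 = -1/14400
(3j)²=6/143 [(6 1 5; 0 0 0)], sign=+1
Σ_t [1,1]: t=1:−1/362880 = -1/362880
(3j)²=10/429 [(6 1 5; 4 0 -4)], sign=+1
⇒ 4πI² = 60/143
I = (+1)√(60/143/(4π)) = 0.18272698

0.182727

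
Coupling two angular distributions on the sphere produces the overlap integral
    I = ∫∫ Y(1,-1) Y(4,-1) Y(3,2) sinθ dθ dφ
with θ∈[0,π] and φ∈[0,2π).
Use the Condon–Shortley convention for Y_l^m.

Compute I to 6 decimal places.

-0.106622

Checks pass: Σm=0; 8 even; l₃=3∈[3,5].
(2·1+1)(2·4+1)(2·3+1) = 189
Δ: 2! 0! 6! / 9! → 1/252
sum: t=1:−1/36 = -1/36
3j²(1 4 3; 0 0 0) = Δ·Π!·Σ² = 4/63  (sign +1)
sum: t=2:+1/240 = 1/240
3j²(1 4 3; -1 -1 2) = Δ·Π!·Σ² = 1/84  (sign -1)
combine: 4πI² = 189·4/63·1/84 = 1/7
take √, sign -1: I = -0.10662181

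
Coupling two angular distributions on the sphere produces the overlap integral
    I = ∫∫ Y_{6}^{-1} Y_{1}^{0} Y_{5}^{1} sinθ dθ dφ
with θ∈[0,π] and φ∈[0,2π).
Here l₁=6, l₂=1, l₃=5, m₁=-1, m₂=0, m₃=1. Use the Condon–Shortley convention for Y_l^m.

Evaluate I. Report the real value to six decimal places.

-0.241725

Rules hold: Σm=0, L=12 even, 5≤5≤7.
N = 13·3·11 = 429
Δ = 2!·10!·0!/13! = 1/858
Racah Σ t=1..1: t=1:−1/14400 = -1/14400
⇒ 3j(6 1 5; 0 0 0)² = 6/143, sgn +1
Racah Σ t=1..1: t=1:−1/17280 = -1/17280
⇒ 3j(6 1 5; -1 0 1)² = 35/858, sgn -1
4πI² = N·(3j₀)²·(3jₘ)² = 105/143
I = -1·√(0.734266/4π) = -0.24172507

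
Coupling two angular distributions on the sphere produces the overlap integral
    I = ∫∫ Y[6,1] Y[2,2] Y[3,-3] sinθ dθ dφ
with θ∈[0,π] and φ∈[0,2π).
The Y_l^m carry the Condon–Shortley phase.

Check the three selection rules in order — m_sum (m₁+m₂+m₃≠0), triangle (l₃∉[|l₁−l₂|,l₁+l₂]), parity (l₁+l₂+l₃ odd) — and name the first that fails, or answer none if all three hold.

Σmᵢ = 0  ✓
l₃∈[|l₁−l₂|,l₁+l₂]=[4,8], have l₃=3  ✗
Σlᵢ = 11 ⇒ odd

triangle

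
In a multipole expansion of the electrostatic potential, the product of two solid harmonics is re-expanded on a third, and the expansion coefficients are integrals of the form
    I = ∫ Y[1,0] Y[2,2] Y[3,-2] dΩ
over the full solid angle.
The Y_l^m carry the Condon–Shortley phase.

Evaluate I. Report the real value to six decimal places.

Checks pass: Σm=0; 6 even; l₃=3∈[1,3].
(2·1+1)(2·2+1)(2·3+1) = 105
Δ: 0! 2! 4! / 7! → 1/105
sum: t=0:+1/4 = 1/4
3j²(1 2 3; 0 0 0) = Δ·Π!·Σ² = 3/35  (sign -1)
sum: t=0:+1/24 = 1/24
3j²(1 2 3; 0 2 -2) = Δ·Π!·Σ² = 1/21  (sign -1)
combine: 4πI² = 105·3/35·1/21 = 3/7
take √, sign +1: I = 0.18467439

0.184674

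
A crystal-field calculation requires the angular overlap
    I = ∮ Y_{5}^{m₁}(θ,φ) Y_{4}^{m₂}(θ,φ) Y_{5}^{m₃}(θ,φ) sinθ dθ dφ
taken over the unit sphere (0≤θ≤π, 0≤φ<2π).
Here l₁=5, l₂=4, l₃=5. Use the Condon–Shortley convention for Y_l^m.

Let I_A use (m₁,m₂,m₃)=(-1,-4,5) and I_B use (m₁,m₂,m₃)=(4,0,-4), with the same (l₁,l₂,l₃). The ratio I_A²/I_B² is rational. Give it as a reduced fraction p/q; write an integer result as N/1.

1/3

Shared (l₁,l₂,l₃)=(5,4,5): N and (l;000)² cancel in I_A²/I_B².
A: Δ = 4!·6!·4!/15! = 1/3153150; Racah Σ t=0..0: t=0:+1/414720 = 1/414720; ⇒ 3j(5 4 5; -1 -4 5)² = 2/429, sgn +1
B: Δ = 4!·6!·4!/15! = 1/3153150; Racah Σ t=0..1: t=0:+1/69120 t=1:−1/25920 = -1/41472; ⇒ 3j(5 4 5; 4 0 -4)² = 2/143, sgn +1
I_A²/I_B² = (2/429)/(2/143) = 1/3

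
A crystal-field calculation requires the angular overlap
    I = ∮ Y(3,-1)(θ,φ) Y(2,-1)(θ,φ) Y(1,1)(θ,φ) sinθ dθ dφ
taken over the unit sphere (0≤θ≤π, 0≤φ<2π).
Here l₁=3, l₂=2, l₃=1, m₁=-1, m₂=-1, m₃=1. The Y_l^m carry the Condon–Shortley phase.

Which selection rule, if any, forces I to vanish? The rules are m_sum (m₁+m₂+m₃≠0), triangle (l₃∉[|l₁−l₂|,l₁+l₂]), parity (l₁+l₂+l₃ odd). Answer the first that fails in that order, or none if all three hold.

m_sum

m₁+m₂+m₃ = -1 − 1 + 1 = -1  ✗
triangle: |3−2|=1 ≤ l₃=1 ≤ 3+2=5
parity: l₁+l₂+l₃ = 6 is even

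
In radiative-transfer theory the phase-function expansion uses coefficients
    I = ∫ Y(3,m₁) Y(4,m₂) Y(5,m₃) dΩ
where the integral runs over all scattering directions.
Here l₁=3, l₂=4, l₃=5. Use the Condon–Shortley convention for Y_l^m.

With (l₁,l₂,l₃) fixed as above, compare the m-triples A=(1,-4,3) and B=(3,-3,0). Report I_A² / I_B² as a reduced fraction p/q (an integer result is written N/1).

Same 3,4,5: normalisation and zero-m 3j drop out of the ratio.
A: Δ: 2! 4! 6! / 13! → 1/180180; sum: t=0:+1/5760 = 1/5760; 3j²(3 4 5; 1 -4 3) = Δ·Π!·Σ² = 56/2145  (sign +1)
B: Δ: 2! 4! 6! / 13! → 1/180180; sum: t=0:+1/5760 = 1/5760; 3j²(3 4 5; 3 -3 0) = Δ·Π!·Σ² = 5/572  (sign -1)
I_A²/I_B² = (56/2145)/(5/572) = 224/75

224/75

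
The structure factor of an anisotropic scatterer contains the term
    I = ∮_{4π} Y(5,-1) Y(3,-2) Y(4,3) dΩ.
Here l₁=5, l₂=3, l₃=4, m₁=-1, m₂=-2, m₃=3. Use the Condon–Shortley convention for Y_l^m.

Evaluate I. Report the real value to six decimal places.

0.160929

Rules hold: Σm=0, L=12 even, 2≤4≤8.
N = 11·7·9 = 693
Δ = 4!·6!·2!/13! = 1/180180
Racah Σ t=1..3: t=1:−1/576 t=2:+1/144 t=3:−1/576 = 1/288
⇒ 3j(5 3 4; 0 0 0)² = 20/1001, sgn +1
Racah Σ t=0..1: t=0:+1/17280 t=1:−1/1440 = -11/17280
⇒ 3j(5 3 4; -1 -2 3)² = 11/468, sgn +1
4πI² = N·(3j₀)²·(3jₘ)² = 55/169
I = +1·√(0.325444/4π) = 0.16092854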